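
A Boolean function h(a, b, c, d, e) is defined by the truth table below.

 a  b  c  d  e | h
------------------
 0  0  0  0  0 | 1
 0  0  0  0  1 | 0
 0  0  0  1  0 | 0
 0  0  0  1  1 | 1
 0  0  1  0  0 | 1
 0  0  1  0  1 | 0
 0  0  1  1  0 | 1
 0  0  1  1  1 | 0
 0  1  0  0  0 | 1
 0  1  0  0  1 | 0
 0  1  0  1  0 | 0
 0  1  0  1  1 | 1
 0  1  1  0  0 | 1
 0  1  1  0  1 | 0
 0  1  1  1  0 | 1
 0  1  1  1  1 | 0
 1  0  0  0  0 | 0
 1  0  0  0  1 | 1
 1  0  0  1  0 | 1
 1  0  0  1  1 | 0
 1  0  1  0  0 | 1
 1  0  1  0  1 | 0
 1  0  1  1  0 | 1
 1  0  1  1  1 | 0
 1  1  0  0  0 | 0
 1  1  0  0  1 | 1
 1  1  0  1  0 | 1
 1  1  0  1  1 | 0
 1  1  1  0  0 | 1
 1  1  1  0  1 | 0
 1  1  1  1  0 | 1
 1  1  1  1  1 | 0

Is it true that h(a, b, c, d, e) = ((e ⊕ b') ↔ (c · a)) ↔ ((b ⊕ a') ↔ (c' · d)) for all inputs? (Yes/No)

Check the formula against h row by row:
  a=0, b=0, c=0, d=0, e=0: formula gives 1, h = 1 ✓
  a=0, b=0, c=0, d=0, e=1: formula gives 0, h = 0 ✓
  a=0, b=0, c=0, d=1, e=0: formula gives 0, h = 0 ✓
  a=0, b=0, c=0, d=1, e=1: formula gives 1, h = 1 ✓
  …and likewise for the remaining 28 rows.
Every row agrees, so the formula is equivalent.

Yes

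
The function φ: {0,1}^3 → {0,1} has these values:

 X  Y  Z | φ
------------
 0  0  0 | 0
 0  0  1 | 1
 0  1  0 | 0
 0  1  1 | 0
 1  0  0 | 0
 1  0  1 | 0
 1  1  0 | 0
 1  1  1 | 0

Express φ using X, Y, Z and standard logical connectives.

Only row (0,0,1) gives 1. That row's minterm ¬X·¬Y·Z is φ directly.

φ(X, Y, Z) = (~X & ~Y) & Z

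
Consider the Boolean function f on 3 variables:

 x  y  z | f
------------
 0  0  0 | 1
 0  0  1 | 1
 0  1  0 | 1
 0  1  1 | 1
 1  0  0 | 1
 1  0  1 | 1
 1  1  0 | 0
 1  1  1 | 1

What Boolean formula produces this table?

Only row (1,1,0) gives 0. So f is 1 everywhere except there — the complement of the minterm x·y·¬z.

f(x, y, z) = ~((x & y) & ~z)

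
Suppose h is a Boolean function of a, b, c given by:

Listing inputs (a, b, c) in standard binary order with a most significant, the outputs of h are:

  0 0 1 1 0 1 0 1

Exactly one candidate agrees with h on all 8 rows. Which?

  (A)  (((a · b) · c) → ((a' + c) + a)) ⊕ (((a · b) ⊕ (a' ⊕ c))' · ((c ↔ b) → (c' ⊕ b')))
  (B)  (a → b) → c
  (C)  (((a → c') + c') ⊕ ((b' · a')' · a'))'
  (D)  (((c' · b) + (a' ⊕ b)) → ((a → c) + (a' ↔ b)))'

C

(A) fails at (0,0,0): the formula yields 1, h is 0.
(B) fails at (0,0,1): the formula yields 1, h is 0.
(D) fails at (0,1,0): the formula yields 0, h is 1.
(C) is the remaining candidate, and it agrees with h on all 8 inputs.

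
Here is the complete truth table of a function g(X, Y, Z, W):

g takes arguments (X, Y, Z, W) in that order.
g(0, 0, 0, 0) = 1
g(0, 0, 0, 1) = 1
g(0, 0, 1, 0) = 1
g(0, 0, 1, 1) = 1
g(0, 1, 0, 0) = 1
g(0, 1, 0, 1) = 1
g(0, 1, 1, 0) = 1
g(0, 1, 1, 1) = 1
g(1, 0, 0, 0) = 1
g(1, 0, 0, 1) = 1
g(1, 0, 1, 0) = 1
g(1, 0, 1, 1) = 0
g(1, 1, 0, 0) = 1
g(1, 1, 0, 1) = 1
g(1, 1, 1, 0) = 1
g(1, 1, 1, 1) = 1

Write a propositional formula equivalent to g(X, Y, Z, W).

Only row (1,0,1,1) gives 0. So g is 1 everywhere except there — the complement of the minterm X·¬Y·Z·W.

g(X, Y, Z, W) = not (((X and not Y) and Z) and W)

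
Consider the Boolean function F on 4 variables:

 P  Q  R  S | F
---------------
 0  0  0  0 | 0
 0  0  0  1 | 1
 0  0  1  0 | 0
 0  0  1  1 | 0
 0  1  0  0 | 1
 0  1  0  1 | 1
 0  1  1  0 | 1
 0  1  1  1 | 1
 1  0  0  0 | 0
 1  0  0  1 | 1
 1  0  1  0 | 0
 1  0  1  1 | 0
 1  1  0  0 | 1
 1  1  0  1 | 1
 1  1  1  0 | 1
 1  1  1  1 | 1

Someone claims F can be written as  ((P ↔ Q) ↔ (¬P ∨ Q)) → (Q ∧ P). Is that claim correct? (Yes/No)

Evaluate ((P ↔ Q) ↔ (¬P ∨ Q)) → (Q ∧ P) on each row and compare to F:
  P=0, Q=0, R=0, S=0: formula gives 0, F = 0 ✓
  P=0, Q=0, R=0, S=1: formula gives 0, but F = 1 ✗
Since they disagree at (0,0,0,1), the expression is not a correct formula for F.

No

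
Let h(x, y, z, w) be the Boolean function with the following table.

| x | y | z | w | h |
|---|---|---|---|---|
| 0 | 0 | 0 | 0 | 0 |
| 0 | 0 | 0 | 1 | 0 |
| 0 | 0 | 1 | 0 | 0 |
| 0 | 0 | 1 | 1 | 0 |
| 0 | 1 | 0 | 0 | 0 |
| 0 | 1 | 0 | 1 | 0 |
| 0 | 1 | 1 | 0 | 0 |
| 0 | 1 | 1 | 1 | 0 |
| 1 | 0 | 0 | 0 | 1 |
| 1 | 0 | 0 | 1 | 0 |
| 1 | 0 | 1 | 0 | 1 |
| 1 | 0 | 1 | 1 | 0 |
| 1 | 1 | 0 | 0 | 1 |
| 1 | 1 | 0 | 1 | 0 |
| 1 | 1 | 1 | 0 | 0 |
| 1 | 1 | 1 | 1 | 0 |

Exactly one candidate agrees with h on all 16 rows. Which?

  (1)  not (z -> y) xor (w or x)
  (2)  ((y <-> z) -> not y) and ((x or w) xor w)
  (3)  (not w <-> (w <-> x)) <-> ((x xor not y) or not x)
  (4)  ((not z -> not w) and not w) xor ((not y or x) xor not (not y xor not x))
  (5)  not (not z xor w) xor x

(1) fails at (0,0,0,1): the formula yields 1, h is 0.
(3) fails at (0,0,0,0): the formula yields 1, h is 0.
(4) fails at (0,0,0,0): the formula yields 1, h is 0.
(5) fails at (0,0,0,1): the formula yields 1, h is 0.
(2) is the remaining candidate, and it agrees with h on all 16 inputs.

2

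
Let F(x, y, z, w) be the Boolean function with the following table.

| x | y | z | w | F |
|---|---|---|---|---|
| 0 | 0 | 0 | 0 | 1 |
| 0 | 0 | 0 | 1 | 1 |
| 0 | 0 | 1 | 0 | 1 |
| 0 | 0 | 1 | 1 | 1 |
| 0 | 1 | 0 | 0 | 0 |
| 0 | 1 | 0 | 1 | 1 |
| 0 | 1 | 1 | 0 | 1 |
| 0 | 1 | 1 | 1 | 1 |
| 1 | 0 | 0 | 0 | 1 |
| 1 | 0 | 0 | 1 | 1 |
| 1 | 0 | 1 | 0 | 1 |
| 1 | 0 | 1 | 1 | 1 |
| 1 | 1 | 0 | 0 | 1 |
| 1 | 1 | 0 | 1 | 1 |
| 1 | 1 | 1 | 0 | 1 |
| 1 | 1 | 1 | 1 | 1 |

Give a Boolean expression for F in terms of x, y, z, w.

F is 0 on exactly one input, (0,1,0,0), whose minterm is ¬x·y·¬z·¬w. So F is the negation of that single conjunction.

F(x, y, z, w) = not (((not x and y) and not z) and not w)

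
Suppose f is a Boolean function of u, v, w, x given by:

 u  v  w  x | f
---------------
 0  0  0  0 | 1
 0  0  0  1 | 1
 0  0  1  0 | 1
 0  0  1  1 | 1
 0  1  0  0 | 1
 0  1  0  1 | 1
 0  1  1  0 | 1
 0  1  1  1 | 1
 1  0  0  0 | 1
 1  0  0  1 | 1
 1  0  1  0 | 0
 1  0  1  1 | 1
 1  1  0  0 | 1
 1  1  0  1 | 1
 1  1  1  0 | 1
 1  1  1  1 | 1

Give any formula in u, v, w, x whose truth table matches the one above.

Only row (1,0,1,0) gives 0. So f is 1 everywhere except there — the complement of the minterm u·¬v·w·¬x.

f(u, v, w, x) = (((u · v') · w) · x')'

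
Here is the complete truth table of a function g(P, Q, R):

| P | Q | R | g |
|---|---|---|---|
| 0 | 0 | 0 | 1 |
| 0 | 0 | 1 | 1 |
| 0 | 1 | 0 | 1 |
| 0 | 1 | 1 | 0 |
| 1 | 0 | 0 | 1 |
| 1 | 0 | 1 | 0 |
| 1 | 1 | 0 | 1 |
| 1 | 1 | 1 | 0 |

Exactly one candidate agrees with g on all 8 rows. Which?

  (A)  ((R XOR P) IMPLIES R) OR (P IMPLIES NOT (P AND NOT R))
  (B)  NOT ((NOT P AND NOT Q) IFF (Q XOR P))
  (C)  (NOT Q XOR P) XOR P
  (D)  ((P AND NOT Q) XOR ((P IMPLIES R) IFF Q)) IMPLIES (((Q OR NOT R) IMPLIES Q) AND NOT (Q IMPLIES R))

D

(A) fails at (0,1,1): the formula yields 1, g is 0.
(B) fails at (0,1,1): the formula yields 1, g is 0.
(C) fails at (0,1,0): the formula yields 0, g is 1.
Only (D) survives; checking it on all 8 rows confirms it matches g.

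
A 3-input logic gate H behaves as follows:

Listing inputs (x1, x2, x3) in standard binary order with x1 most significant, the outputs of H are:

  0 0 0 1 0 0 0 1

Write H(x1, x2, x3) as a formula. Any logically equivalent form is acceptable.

H(x1, x2, x3) = ((¬x1 ∧ x2) ∧ x3) ∨ ((x1 ∧ x2) ∧ x3)

H=1 on 2 inputs: (0,1,1), (1,1,1). Reading each as a conjunction of literals (¬x1·x2·x3, x1·x2·x3) and taking the OR gives the canonical DNF.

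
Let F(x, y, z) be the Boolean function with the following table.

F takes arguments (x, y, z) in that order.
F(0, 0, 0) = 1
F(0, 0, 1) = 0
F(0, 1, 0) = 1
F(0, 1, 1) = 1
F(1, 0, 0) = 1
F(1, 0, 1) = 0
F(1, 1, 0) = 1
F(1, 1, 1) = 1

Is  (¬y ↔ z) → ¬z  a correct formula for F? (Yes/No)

Check the formula against F row by row:
  x=0, y=0, z=0: formula gives 1, F = 1 ✓
  x=0, y=0, z=1: formula gives 0, F = 0 ✓
  x=0, y=1, z=0: formula gives 1, F = 1 ✓
  x=0, y=1, z=1: formula gives 1, F = 1 ✓
  x=1, y=0, z=0: formula gives 1, F = 1 ✓
  … (the remaining 3 rows also agree.)
Every row agrees, so the formula is equivalent.

Yes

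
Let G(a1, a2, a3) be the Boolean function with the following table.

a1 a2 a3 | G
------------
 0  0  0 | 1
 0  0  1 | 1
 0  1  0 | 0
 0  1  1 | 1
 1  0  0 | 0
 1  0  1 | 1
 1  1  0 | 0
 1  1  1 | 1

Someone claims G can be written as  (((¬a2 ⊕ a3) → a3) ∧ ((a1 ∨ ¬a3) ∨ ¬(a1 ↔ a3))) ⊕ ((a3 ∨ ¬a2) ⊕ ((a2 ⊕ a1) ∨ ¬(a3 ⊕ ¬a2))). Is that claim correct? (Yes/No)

Check the formula against G row by row:
  a1=0, a2=0, a3=0: formula gives 1, G = 1 ✓
  a1=0, a2=0, a3=1: formula gives 1, G = 1 ✓
  a1=0, a2=1, a3=0: formula gives 0, G = 0 ✓
  a1=0, a2=1, a3=1: formula gives 1, G = 1 ✓
  a1=1, a2=0, a3=0: formula gives 0, G = 0 ✓
  …
  a1=1, a2=1, a3=1: formula gives 0, but G = 1 ✗
Row (1,1,1) is a counterexample, so the formula is not equivalent to G.

No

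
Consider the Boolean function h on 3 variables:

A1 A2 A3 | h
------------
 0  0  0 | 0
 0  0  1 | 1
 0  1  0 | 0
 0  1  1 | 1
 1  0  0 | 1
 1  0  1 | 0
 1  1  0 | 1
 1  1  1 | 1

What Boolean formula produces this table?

h(A1, A2, A3) = ¬((((¬A1 ∧ ¬A2) ∧ ¬A3) ∨ ((¬A1 ∧ A2) ∧ ¬A3)) ∨ ((A1 ∧ ¬A2) ∧ A3))

The 0-rows are (0,0,0), (0,1,0), (1,0,1). Take each as a conjunction (¬A1·¬A2·¬A3, ¬A1·A2·¬A3, A1·¬A2·A3), form their disjunction, and complement — that gives a formula that is 1 everywhere h is.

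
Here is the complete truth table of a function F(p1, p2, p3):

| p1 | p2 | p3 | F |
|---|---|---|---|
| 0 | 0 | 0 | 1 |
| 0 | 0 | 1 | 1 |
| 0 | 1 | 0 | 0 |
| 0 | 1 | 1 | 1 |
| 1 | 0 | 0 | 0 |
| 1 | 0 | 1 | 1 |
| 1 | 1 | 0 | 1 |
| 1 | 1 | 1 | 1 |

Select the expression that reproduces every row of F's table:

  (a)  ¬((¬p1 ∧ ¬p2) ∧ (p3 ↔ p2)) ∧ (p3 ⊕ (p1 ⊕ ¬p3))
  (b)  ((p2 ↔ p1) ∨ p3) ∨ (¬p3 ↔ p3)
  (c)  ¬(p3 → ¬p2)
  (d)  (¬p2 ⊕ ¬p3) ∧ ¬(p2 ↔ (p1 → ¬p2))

b

(a) disagrees with F on (0,0,0) (formula → 0, table → 1); rule it out.
(c) disagrees with F on (0,0,0) (formula → 0, table → 1); rule it out.
(d) disagrees with F on (0,0,0) (formula → 0, table → 1); rule it out.
(b) is the remaining candidate, and it agrees with F on all 8 inputs.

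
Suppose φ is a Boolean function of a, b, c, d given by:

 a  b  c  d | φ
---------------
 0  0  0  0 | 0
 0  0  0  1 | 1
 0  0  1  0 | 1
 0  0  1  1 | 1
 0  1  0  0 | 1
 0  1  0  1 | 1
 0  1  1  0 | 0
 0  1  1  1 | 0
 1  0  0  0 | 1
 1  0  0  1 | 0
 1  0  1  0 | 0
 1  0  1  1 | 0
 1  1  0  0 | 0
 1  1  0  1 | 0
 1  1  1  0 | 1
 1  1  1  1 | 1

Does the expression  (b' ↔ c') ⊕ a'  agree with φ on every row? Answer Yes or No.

Test each input against both φ and the formula:
  a=0, b=0, c=0, d=0: formula gives 0, φ = 0 ✓
  a=0, b=0, c=0, d=1: formula gives 0, but φ = 1 ✗
Since they disagree at (0,0,0,1), the expression is not a correct formula for φ.

No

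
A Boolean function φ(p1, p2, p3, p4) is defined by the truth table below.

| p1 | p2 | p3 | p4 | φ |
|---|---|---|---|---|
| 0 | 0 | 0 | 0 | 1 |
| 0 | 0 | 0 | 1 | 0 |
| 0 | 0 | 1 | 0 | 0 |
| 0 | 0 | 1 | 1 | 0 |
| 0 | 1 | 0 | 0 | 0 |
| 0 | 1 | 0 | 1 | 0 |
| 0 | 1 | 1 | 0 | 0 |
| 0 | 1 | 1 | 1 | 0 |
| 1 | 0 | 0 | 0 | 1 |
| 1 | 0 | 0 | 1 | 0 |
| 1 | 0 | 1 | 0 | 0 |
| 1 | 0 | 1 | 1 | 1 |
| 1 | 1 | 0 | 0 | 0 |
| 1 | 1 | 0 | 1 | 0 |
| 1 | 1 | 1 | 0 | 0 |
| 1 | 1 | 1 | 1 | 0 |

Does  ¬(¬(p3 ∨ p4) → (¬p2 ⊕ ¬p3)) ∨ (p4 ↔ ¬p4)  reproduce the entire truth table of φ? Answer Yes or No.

No

Test each input against both φ and the formula:
  p1=0, p2=0, p3=0, p4=0: formula gives 1, φ = 1 ✓
  p1=0, p2=0, p3=0, p4=1: formula gives 0, φ = 0 ✓
  p1=0, p2=0, p3=1, p4=0: formula gives 0, φ = 0 ✓
  p1=0, p2=0, p3=1, p4=1: formula gives 0, φ = 0 ✓
  …
  p1=1, p2=0, p3=1, p4=1: formula gives 0, but φ = 1 ✗
Row (1,0,1,1) is a counterexample, so the formula is not equivalent to φ.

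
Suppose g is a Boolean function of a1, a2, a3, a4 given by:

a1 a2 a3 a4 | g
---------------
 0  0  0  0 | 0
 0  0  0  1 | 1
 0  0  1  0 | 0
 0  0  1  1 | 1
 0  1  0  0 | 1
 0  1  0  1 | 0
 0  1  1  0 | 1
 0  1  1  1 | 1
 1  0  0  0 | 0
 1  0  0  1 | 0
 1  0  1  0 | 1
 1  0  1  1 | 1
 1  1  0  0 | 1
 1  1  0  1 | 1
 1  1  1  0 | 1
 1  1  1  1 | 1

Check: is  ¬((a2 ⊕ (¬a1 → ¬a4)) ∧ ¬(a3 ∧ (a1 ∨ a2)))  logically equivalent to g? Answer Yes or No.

Yes

Evaluate ¬((a2 ⊕ (¬a1 → ¬a4)) ∧ ¬(a3 ∧ (a1 ∨ a2))) on each row and compare to g:
  a1=0, a2=0, a3=0, a4=0: formula gives 0, g = 0 ✓
  a1=0, a2=0, a3=0, a4=1: formula gives 1, g = 1 ✓
  a1=0, a2=0, a3=1, a4=0: formula gives 0, g = 0 ✓
  a1=0, a2=0, a3=1, a4=1: formula gives 1, g = 1 ✓
  …and likewise for the remaining 12 rows.
Every row agrees, so the formula is equivalent.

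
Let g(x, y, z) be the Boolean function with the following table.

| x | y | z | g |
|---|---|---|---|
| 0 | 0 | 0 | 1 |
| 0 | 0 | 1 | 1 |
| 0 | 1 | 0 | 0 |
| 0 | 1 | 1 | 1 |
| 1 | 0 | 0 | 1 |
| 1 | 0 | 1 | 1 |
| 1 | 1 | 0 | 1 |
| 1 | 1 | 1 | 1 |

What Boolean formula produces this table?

Only row (0,1,0) gives 0. So g is 1 everywhere except there — the complement of the minterm ¬x·y·¬z.

g(x, y, z) = not ((not x and y) and not z)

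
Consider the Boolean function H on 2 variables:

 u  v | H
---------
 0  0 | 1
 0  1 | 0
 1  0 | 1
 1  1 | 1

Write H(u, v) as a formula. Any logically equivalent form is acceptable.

H(u, v) = v IMPLIES u

This is v → u (false only at 0,1).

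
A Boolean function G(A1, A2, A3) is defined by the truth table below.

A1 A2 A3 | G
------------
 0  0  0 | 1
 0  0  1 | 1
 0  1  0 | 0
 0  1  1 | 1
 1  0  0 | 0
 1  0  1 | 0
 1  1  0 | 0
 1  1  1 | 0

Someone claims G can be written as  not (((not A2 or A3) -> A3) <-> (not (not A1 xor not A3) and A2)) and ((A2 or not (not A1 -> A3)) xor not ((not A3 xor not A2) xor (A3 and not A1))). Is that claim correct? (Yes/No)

Evaluate not (((not A2 or A3) -> A3) <-> (not (not A1 xor not A3) and A2)) and ((A2 or not (not A1 -> A3)) xor not ((not A3 xor not A2) xor (A3 and not A1))) on each row and compare to G:
  A1=0, A2=0, A3=0: formula gives 0, but G = 1 ✗
Row (0,0,0) is a counterexample, so the formula is not equivalent to G.

No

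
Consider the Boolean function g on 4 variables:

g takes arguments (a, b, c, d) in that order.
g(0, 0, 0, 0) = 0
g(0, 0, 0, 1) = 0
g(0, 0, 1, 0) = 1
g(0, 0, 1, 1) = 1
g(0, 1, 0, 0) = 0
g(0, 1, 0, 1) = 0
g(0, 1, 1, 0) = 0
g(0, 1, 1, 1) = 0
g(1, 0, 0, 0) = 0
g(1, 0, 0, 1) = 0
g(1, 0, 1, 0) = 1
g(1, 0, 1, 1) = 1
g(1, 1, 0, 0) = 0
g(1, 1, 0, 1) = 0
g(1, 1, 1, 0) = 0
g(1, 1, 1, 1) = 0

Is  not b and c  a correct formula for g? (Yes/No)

Yes

Check the formula against g row by row:
  a=0, b=0, c=0, d=0: formula gives 0, g = 0 ✓
  a=0, b=0, c=0, d=1: formula gives 0, g = 0 ✓
  a=0, b=0, c=1, d=0: formula gives 1, g = 1 ✓
  a=0, b=0, c=1, d=1: formula gives 1, g = 1 ✓
  … (the remaining 12 rows also agree.)
All 16 rows match — the expression computes g exactly.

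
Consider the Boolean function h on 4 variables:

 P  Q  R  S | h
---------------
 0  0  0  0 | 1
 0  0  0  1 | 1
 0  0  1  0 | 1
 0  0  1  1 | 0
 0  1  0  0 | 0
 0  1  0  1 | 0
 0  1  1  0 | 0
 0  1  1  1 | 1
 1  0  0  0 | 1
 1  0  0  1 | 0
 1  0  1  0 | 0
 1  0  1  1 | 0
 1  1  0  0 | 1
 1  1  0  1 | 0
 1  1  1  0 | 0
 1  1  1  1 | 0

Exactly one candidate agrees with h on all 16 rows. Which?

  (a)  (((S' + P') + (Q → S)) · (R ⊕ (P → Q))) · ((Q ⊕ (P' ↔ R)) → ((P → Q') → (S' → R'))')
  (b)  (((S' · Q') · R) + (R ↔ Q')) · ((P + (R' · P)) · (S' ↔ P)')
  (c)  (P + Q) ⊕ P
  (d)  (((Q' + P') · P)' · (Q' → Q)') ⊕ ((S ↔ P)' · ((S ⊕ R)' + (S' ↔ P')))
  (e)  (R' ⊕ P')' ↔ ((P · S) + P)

d

(a): at (0,0,1,0) it gives 0, but h = 1 — eliminated.
(b): at (0,0,0,0) it gives 0, but h = 1 — eliminated.
(c): at (0,0,0,0) it gives 0, but h = 1 — eliminated.
(e): at (0,0,0,0) it gives 0, but h = 1 — eliminated.
Only (d) survives; checking it on all 16 rows confirms it matches h.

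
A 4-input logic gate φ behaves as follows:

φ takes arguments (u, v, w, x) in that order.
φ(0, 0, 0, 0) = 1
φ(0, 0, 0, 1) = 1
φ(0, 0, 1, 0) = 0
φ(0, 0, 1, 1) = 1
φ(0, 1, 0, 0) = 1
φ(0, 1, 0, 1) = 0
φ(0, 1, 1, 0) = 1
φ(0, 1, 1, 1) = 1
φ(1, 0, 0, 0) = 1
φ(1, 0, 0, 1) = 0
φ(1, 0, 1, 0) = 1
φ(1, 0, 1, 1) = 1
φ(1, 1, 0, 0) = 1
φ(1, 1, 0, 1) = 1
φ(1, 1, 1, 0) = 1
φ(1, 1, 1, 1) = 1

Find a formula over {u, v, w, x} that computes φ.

φ(u, v, w, x) = not (((((not u and not v) and w) and not x) or (((not u and v) and not w) and x)) or (((u and not v) and not w) and x))

The 0-rows are (0,0,1,0), (0,1,0,1), (1,0,0,1). Take each as a conjunction (¬u·¬v·w·¬x, ¬u·v·¬w·x, u·¬v·¬w·x), form their disjunction, and complement — that gives a formula that is 1 everywhere φ is.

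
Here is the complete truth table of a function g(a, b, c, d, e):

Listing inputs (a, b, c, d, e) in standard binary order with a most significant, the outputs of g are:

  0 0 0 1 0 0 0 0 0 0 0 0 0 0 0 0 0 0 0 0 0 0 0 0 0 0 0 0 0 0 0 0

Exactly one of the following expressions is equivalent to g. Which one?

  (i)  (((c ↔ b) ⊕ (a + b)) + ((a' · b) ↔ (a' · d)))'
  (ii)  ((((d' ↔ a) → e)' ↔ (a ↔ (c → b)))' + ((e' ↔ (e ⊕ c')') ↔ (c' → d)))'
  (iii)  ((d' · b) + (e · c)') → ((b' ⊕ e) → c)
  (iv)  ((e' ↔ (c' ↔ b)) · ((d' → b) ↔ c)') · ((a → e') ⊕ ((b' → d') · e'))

(i): at (0,0,0,1,1) it gives 0, but g = 1 — eliminated.
(ii): at (0,1,0,1,1) it gives 1, but g = 0 — eliminated.
(iii): at (0,0,0,0,1) it gives 1, but g = 0 — eliminated.
Only (iv) survives; checking it on all 32 rows confirms it matches g.

iv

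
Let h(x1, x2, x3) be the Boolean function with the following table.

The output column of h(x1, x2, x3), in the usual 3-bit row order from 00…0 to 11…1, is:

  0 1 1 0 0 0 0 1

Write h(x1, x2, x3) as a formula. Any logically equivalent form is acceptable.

h(x1, x2, x3) = (((~x1 & ~x2) & x3) | ((~x1 & x2) & ~x3)) | ((x1 & x2) & x3)

h=1 on 3 inputs: (0,0,1), (0,1,0), (1,1,1). Reading each as a conjunction of literals (¬x1·¬x2·x3, ¬x1·x2·¬x3, x1·x2·x3) and taking the OR gives the canonical DNF.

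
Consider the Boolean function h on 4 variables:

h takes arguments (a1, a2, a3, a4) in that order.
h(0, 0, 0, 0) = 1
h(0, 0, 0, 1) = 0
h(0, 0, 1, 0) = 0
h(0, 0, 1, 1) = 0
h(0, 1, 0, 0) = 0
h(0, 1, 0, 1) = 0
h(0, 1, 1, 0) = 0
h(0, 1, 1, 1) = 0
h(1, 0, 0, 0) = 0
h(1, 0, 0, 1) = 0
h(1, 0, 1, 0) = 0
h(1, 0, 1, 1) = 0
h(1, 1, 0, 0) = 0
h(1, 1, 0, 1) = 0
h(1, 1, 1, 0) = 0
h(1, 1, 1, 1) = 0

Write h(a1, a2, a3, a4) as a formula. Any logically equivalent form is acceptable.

h(a1, a2, a3, a4) = ~(((a1 | a2) | a3) | a4)

The output is 1 only when every input is 0 — NOR of all inputs.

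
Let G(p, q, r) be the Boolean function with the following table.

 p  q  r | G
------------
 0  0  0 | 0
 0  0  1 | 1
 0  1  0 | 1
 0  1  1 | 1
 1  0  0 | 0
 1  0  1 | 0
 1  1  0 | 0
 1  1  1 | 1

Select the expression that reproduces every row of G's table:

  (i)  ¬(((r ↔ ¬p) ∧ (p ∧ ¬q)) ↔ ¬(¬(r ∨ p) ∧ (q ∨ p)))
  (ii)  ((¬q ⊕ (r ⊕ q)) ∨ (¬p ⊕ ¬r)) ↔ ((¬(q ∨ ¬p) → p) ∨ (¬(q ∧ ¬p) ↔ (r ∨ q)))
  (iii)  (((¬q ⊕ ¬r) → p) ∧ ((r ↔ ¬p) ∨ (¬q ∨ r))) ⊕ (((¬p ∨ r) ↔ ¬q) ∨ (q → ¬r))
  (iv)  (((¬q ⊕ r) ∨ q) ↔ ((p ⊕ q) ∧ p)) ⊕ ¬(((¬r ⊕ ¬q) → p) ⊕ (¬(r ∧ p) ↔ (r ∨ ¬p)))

(i): at (0,0,0) it gives 1, but G = 0 — eliminated.
(ii): at (0,0,0) it gives 1, but G = 0 — eliminated.
(iv): at (0,0,0) it gives 1, but G = 0 — eliminated.
(iii) is the remaining candidate, and it agrees with G on all 8 inputs.

iii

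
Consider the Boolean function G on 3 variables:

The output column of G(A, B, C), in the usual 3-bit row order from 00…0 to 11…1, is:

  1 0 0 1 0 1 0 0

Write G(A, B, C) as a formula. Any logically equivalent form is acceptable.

G(A, B, C) = (((¬A ∧ ¬B) ∧ ¬C) ∨ ((¬A ∧ B) ∧ C)) ∨ ((A ∧ ¬B) ∧ C)

Collect the rows where G=1 — (0,0,0), (0,1,1), (1,0,1) — and write one minterm per row: ¬A·¬B·¬C, ¬A·B·C, A·¬B·C. Their union (logical OR) reproduces the table exactly.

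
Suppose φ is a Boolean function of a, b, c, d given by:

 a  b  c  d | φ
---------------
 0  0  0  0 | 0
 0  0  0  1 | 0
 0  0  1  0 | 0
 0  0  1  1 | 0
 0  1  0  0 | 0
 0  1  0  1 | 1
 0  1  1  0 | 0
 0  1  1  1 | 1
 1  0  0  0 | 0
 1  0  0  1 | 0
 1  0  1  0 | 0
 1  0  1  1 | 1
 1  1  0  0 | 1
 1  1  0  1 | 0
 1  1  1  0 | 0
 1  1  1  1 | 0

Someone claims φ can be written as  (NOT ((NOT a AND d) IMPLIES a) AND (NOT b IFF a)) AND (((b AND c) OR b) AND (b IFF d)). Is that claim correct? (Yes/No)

Check the formula against φ row by row:
  a=0, b=0, c=0, d=0: formula gives 0, φ = 0 ✓
  a=0, b=0, c=0, d=1: formula gives 0, φ = 0 ✓
  a=0, b=0, c=1, d=0: formula gives 0, φ = 0 ✓
  a=0, b=0, c=1, d=1: formula gives 0, φ = 0 ✓
  …
  a=1, b=0, c=1, d=1: formula gives 0, but φ = 1 ✗
Since they disagree at (1,0,1,1), the expression is not a correct formula for φ.

No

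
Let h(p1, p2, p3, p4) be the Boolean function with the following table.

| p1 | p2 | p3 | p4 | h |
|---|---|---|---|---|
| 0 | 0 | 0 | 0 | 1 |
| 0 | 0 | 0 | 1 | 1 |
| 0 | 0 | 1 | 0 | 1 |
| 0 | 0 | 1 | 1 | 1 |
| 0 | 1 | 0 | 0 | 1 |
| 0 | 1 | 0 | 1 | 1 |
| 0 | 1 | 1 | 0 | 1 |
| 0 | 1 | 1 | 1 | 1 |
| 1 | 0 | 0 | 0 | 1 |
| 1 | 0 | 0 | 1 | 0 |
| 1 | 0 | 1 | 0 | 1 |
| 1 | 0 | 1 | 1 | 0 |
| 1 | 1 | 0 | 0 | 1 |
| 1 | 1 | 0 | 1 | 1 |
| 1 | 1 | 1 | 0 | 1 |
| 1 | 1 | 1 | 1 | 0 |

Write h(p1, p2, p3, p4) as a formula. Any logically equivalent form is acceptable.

h(p1, p2, p3, p4) = NOT (((((p1 AND NOT p2) AND NOT p3) AND p4) OR (((p1 AND NOT p2) AND p3) AND p4)) OR (((p1 AND p2) AND p3) AND p4))

h is 0 on only 3 rows — (1,0,0,1), (1,0,1,1), (1,1,1,1). Writing each as a minterm (p1·¬p2·¬p3·p4, p1·¬p2·p3·p4, p1·p2·p3·p4) and OR-ing them characterizes exactly where h=0, so h is the negation of that disjunction.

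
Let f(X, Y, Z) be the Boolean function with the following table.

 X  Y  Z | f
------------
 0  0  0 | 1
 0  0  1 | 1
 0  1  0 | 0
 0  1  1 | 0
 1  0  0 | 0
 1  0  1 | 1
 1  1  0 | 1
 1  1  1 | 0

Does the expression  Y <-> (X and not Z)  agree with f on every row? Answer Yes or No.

Yes

Check the formula against f row by row:
  X=0, Y=0, Z=0: formula gives 1, f = 1 ✓
  X=0, Y=0, Z=1: formula gives 1, f = 1 ✓
  X=0, Y=1, Z=0: formula gives 0, f = 0 ✓
  X=0, Y=1, Z=1: formula gives 0, f = 0 ✓
  X=1, Y=0, Z=0: formula gives 0, f = 0 ✓
  … (the remaining 3 rows also agree.)
Every row agrees, so the formula is equivalent.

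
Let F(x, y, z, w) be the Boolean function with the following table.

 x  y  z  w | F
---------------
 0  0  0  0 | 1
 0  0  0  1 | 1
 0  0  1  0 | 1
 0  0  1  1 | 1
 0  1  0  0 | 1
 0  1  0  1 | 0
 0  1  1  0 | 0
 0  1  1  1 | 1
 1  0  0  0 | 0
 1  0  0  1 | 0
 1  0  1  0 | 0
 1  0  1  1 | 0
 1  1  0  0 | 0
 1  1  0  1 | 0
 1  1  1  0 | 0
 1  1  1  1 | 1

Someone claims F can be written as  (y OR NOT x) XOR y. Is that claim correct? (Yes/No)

Evaluate (y OR NOT x) XOR y on each row and compare to F:
  x=0, y=0, z=0, w=0: formula gives 1, F = 1 ✓
  x=0, y=0, z=0, w=1: formula gives 1, F = 1 ✓
  x=0, y=0, z=1, w=0: formula gives 1, F = 1 ✓
  x=0, y=0, z=1, w=1: formula gives 1, F = 1 ✓
  x=0, y=1, z=0, w=0: formula gives 0, but F = 1 ✗
Since they disagree at (0,1,0,0), the expression is not a correct formula for F.

No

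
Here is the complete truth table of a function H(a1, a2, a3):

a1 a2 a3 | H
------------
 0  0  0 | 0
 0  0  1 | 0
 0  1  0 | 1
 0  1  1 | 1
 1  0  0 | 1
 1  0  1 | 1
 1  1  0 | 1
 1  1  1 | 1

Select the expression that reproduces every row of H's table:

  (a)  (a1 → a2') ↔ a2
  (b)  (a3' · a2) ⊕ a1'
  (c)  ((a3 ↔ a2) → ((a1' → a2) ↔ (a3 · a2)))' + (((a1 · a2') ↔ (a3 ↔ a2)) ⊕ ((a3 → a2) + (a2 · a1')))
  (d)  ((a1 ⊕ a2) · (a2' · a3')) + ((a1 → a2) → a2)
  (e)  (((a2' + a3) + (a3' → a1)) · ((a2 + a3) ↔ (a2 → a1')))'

d

(a) disagrees with H on (1,0,0) (formula → 0, table → 1); rule it out.
(b) disagrees with H on (0,0,0) (formula → 1, table → 0); rule it out.
(c) disagrees with H on (0,0,0) (formula → 1, table → 0); rule it out.
(e) disagrees with H on (0,0,0) (formula → 1, table → 0); rule it out.
Only (d) survives; checking it on all 8 rows confirms it matches H.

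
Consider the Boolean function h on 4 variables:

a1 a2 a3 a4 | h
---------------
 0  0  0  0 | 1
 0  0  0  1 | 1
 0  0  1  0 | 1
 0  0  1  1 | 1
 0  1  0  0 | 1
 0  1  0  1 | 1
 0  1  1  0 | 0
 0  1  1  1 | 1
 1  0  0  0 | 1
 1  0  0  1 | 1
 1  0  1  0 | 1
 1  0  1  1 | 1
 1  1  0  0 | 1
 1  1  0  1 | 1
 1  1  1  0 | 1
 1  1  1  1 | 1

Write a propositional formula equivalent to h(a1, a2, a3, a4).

h(a1, a2, a3, a4) = NOT (((NOT a1 AND a2) AND a3) AND NOT a4)

Only row (0,1,1,0) gives 0. So h is 1 everywhere except there — the complement of the minterm ¬a1·a2·a3·¬a4.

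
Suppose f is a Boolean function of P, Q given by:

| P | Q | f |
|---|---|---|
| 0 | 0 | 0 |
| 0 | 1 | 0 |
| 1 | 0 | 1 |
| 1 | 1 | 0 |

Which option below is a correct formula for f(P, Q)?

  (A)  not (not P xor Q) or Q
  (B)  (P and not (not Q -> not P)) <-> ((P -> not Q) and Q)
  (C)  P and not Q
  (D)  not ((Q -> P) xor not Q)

C

(A) fails at (0,1): the formula yields 1, f is 0.
(B) fails at (0,0): the formula yields 1, f is 0.
(D) fails at (0,0): the formula yields 1, f is 0.
(C) is the remaining candidate, and it agrees with f on all 4 inputs.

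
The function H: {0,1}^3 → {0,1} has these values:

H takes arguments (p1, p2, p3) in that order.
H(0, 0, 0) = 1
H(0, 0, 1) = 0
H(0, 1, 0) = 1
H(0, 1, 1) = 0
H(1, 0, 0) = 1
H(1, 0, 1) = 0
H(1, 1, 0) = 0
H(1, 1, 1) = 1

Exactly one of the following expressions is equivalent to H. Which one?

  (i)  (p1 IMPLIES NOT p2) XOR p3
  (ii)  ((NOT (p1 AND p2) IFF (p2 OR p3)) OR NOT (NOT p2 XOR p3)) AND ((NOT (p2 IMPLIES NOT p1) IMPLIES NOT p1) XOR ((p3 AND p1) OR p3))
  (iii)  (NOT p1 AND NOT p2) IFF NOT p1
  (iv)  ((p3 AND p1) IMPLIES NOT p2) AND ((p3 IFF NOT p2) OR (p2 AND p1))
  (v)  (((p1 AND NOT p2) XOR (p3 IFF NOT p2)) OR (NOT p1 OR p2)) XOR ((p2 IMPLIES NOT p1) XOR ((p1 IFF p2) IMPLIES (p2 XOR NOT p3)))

(ii) fails at (0,0,0): the formula yields 0, H is 1.
(iii) fails at (0,0,1): the formula yields 1, H is 0.
(iv) fails at (0,0,0): the formula yields 0, H is 1.
(v) fails at (0,1,1): the formula yields 1, H is 0.
Only (i) survives; checking it on all 8 rows confirms it matches H.

i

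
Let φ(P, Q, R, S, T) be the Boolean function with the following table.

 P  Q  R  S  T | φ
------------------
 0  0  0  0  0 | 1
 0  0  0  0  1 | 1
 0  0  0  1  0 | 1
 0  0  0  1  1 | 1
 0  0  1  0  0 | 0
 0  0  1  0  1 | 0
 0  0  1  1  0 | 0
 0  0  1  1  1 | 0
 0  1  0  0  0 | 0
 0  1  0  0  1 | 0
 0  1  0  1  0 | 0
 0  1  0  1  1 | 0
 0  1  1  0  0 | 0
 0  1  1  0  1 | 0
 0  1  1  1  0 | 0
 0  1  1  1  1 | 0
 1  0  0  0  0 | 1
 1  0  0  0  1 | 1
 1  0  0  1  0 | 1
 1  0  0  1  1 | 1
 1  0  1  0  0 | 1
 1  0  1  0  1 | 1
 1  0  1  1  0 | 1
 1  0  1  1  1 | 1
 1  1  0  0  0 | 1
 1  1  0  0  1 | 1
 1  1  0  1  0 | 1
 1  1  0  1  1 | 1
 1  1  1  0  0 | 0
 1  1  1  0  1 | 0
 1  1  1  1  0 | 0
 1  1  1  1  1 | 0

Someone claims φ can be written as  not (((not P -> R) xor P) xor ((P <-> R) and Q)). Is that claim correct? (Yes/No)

Yes

Test each input against both φ and the formula:
  P=0, Q=0, R=0, S=0, T=0: formula gives 1, φ = 1 ✓
  P=0, Q=0, R=0, S=0, T=1: formula gives 1, φ = 1 ✓
  P=0, Q=0, R=0, S=1, T=0: formula gives 1, φ = 1 ✓
  P=0, Q=0, R=0, S=1, T=1: formula gives 1, φ = 1 ✓
  …and likewise for the remaining 28 rows.
No disagreement on any input; they are logically equivalent.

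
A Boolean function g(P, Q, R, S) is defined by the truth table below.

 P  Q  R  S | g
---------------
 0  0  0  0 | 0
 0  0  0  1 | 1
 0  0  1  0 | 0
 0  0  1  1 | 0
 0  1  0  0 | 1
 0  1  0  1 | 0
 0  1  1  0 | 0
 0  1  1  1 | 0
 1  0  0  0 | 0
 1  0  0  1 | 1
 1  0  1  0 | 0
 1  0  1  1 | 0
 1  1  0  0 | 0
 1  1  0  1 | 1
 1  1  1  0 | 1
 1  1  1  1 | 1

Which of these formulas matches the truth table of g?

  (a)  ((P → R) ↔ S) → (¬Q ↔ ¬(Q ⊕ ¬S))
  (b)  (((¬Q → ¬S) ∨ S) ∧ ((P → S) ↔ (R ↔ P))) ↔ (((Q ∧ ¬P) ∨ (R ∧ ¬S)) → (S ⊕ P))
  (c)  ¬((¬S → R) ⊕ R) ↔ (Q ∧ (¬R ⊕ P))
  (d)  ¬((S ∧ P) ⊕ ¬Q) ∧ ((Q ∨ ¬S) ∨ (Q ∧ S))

c

(a): at (0,0,0,0) it gives 1, but g = 0 — eliminated.
(b): at (0,0,0,0) it gives 1, but g = 0 — eliminated.
(d): at (0,0,0,1) it gives 0, but g = 1 — eliminated.
That leaves (c). Evaluating it on every row reproduces the table of g exactly.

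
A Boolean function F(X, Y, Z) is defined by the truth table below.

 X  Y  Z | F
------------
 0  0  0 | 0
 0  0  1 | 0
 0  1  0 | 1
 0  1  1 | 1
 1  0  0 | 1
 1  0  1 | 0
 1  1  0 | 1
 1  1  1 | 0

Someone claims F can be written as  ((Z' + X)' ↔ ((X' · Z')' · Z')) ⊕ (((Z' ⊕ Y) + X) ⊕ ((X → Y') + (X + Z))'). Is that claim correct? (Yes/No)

Test each input against both F and the formula:
  X=0, Y=0, Z=0: formula gives 0, F = 0 ✓
  X=0, Y=0, Z=1: formula gives 0, F = 0 ✓
  X=0, Y=1, Z=0: formula gives 1, F = 1 ✓
  X=0, Y=1, Z=1: formula gives 1, F = 1 ✓
  X=1, Y=0, Z=0: formula gives 1, F = 1 ✓
  … (the remaining 3 rows also agree.)
All 8 rows match — the expression computes F exactly.

Yes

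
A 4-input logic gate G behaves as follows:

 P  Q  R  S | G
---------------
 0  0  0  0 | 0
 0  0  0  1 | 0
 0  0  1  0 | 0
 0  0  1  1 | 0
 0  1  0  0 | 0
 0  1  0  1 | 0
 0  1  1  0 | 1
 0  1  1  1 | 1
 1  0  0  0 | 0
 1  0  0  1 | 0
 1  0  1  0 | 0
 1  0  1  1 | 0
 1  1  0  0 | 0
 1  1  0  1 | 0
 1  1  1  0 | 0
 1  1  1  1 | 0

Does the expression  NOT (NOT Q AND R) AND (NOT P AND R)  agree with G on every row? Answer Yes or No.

Evaluate NOT (NOT Q AND R) AND (NOT P AND R) on each row and compare to G:
  P=0, Q=0, R=0, S=0: formula gives 0, G = 0 ✓
  P=0, Q=0, R=0, S=1: formula gives 0, G = 0 ✓
  P=0, Q=0, R=1, S=0: formula gives 0, G = 0 ✓
  P=0, Q=0, R=1, S=1: formula gives 0, G = 0 ✓
  … (the remaining 12 rows also agree.)
Every row agrees, so the formula is equivalent.

Yes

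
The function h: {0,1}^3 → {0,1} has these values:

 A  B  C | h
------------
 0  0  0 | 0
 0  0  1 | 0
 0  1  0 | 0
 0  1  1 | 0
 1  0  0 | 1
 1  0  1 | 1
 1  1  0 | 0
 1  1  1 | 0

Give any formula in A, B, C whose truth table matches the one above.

The 1-rows are (1,0,0), (1,0,1). Each contributes one minterm — A·¬B·¬C; A·¬B·C — and their disjunction is a sum-of-products form of h.

h(A, B, C) = ((A AND NOT B) AND NOT C) OR ((A AND NOT B) AND C)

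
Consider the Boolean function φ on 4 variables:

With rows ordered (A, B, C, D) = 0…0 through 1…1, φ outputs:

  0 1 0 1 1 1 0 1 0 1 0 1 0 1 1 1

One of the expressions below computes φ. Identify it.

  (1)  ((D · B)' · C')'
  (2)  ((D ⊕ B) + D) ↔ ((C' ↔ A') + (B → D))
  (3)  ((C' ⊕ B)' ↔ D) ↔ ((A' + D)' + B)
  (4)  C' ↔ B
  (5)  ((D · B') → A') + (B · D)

2

(1): at (0,0,0,1) it gives 0, but φ = 1 — eliminated.
(3): at (0,0,1,0) it gives 1, but φ = 0 — eliminated.
(4): at (0,0,0,1) it gives 0, but φ = 1 — eliminated.
(5): at (0,0,0,0) it gives 1, but φ = 0 — eliminated.
That leaves (2). Evaluating it on every row reproduces the table of φ exactly.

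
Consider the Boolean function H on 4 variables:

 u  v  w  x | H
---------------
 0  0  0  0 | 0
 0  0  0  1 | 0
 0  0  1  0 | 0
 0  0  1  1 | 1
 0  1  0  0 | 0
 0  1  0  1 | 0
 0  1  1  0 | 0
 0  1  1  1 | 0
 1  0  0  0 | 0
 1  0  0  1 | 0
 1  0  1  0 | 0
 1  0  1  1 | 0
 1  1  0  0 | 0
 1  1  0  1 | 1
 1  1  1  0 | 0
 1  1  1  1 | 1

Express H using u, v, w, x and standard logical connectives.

H(u, v, w, x) = ((((NOT u AND NOT v) AND w) AND x) OR (((u AND v) AND NOT w) AND x)) OR (((u AND v) AND w) AND x)

Collect the rows where H=1 — (0,0,1,1), (1,1,0,1), (1,1,1,1) — and write one minterm per row: ¬u·¬v·w·x, u·v·¬w·x, u·v·w·x. Their union (logical OR) reproduces the table exactly.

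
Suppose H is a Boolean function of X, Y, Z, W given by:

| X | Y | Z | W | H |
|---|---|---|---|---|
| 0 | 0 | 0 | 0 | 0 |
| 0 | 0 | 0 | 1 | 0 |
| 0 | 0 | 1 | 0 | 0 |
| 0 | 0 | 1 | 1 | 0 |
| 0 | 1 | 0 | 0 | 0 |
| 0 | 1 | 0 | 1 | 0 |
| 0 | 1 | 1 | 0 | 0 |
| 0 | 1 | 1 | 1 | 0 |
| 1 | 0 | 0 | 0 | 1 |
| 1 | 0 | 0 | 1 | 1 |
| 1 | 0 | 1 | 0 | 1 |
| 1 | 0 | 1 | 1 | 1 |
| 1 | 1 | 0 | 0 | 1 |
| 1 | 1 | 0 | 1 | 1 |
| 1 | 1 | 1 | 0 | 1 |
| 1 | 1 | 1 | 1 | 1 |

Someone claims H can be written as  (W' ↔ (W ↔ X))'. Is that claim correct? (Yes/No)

Test each input against both H and the formula:
  X=0, Y=0, Z=0, W=0: formula gives 0, H = 0 ✓
  X=0, Y=0, Z=0, W=1: formula gives 0, H = 0 ✓
  X=0, Y=0, Z=1, W=0: formula gives 0, H = 0 ✓
  X=0, Y=0, Z=1, W=1: formula gives 0, H = 0 ✓
  … (the remaining 12 rows also agree.)
Every row agrees, so the formula is equivalent.

Yes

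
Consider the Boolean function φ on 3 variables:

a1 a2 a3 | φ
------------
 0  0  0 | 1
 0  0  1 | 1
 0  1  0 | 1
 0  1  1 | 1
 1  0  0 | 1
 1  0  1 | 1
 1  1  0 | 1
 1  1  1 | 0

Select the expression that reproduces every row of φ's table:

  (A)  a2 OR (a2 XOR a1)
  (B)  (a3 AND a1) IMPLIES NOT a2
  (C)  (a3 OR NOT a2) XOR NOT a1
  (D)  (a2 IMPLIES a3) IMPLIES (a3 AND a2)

B

(A) disagrees with φ on (0,0,0) (formula → 0, table → 1); rule it out.
(C) disagrees with φ on (0,0,0) (formula → 0, table → 1); rule it out.
(D) disagrees with φ on (0,0,0) (formula → 0, table → 1); rule it out.
Only (B) survives; checking it on all 8 rows confirms it matches φ.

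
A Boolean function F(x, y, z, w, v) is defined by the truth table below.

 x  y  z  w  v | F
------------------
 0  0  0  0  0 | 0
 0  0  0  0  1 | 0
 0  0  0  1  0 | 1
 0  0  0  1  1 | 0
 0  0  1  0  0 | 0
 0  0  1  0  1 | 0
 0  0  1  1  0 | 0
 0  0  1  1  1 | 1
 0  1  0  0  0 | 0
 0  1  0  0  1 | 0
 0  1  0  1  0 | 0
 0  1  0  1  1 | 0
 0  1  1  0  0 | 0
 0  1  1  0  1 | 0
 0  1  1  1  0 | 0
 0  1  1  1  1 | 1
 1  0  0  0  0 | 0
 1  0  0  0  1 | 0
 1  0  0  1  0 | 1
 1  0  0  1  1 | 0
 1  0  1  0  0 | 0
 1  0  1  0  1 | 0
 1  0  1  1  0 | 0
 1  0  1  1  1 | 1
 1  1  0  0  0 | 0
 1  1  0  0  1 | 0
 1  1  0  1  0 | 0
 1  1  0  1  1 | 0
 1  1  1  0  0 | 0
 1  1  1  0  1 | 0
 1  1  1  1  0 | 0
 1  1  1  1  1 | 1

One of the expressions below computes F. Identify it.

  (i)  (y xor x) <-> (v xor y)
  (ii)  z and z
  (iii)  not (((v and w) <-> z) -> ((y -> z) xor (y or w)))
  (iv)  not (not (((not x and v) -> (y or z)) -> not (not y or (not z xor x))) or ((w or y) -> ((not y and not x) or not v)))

iii

(i) disagrees with F on (0,0,0,0,0) (formula → 1, table → 0); rule it out.
(ii) disagrees with F on (0,0,0,1,0) (formula → 0, table → 1); rule it out.
(iv) disagrees with F on (0,0,0,1,0) (formula → 0, table → 1); rule it out.
That leaves (iii). Evaluating it on every row reproduces the table of F exactly.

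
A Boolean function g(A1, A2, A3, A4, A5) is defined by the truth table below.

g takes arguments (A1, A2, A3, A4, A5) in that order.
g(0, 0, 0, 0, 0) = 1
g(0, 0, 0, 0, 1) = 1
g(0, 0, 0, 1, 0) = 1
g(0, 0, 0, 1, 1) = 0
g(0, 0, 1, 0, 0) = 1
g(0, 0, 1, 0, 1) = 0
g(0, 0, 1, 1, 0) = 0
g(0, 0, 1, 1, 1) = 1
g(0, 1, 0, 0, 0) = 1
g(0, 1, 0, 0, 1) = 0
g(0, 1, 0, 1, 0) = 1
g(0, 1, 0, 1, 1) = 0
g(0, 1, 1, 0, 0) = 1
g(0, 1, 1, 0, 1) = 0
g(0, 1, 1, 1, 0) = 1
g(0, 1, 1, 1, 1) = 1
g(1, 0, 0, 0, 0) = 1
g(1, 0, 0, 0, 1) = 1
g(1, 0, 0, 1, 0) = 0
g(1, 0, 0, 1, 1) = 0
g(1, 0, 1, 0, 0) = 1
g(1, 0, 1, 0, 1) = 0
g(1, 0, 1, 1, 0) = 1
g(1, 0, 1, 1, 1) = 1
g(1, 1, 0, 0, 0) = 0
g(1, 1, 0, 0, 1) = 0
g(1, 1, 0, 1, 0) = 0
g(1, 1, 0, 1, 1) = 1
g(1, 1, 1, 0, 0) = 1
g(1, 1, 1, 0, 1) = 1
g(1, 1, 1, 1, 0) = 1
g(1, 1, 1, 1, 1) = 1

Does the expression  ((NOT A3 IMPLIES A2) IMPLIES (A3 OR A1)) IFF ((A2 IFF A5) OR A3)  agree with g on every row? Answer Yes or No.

Test each input against both g and the formula:
  A1=0, A2=0, A3=0, A4=0, A5=0: formula gives 1, g = 1 ✓
  A1=0, A2=0, A3=0, A4=0, A5=1: formula gives 0, but g = 1 ✗
Since they disagree at (0,0,0,0,1), the expression is not a correct formula for g.

No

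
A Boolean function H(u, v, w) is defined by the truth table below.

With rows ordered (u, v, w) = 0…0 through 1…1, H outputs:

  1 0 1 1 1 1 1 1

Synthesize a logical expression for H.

H(u, v, w) = NOT ((NOT u AND NOT v) AND w)

H is 0 on exactly one input, (0,0,1), whose minterm is ¬u·¬v·w. So H is the negation of that single conjunction.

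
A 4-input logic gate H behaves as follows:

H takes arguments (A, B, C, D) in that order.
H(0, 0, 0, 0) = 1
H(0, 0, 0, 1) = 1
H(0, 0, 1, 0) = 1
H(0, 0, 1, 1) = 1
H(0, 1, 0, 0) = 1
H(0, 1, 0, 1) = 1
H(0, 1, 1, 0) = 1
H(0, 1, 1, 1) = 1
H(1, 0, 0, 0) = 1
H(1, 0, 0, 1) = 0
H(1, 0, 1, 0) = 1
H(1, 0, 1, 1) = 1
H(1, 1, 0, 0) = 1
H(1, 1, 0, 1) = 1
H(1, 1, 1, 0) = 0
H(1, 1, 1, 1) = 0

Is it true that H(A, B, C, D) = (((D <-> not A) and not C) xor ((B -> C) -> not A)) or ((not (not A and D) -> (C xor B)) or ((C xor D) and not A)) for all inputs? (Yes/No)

Check the formula against H row by row:
  A=0, B=0, C=0, D=0: formula gives 1, H = 1 ✓
  A=0, B=0, C=0, D=1: formula gives 1, H = 1 ✓
  A=0, B=0, C=1, D=0: formula gives 1, H = 1 ✓
  A=0, B=0, C=1, D=1: formula gives 1, H = 1 ✓
  …and likewise for the remaining 12 rows.
No disagreement on any input; they are logically equivalent.

Yes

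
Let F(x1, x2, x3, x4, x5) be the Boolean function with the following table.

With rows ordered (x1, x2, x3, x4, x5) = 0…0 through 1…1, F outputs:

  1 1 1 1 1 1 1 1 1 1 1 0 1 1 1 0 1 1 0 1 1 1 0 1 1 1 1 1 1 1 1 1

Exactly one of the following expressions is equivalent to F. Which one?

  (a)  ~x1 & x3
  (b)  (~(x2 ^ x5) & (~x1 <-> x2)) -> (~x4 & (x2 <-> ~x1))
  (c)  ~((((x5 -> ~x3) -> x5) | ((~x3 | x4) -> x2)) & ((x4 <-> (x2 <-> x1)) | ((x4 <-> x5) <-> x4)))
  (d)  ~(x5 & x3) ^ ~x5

(a) disagrees with F on (0,0,0,0,0) (formula → 0, table → 1); rule it out.
(c) disagrees with F on (0,0,0,0,1) (formula → 0, table → 1); rule it out.
(d) disagrees with F on (0,0,0,0,0) (formula → 0, table → 1); rule it out.
That leaves (b). Evaluating it on every row reproduces the table of F exactly.

b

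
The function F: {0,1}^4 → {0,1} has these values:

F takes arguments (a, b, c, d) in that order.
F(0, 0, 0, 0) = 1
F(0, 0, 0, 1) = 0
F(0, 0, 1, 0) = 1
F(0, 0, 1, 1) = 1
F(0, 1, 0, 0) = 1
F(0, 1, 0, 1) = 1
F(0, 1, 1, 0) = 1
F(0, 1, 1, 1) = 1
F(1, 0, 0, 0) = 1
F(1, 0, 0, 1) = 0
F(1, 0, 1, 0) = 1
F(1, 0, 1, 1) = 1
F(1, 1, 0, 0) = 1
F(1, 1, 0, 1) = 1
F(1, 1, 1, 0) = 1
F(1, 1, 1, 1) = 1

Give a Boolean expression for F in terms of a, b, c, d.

There are just 2 zero rows: (0,0,0,1), (1,0,0,1). Their minterms are ¬a·¬b·¬c·d, a·¬b·¬c·d; the OR of those covers precisely the 0-outputs, and negating it yields F.

F(a, b, c, d) = ¬((((¬a ∧ ¬b) ∧ ¬c) ∧ d) ∨ (((a ∧ ¬b) ∧ ¬c) ∧ d))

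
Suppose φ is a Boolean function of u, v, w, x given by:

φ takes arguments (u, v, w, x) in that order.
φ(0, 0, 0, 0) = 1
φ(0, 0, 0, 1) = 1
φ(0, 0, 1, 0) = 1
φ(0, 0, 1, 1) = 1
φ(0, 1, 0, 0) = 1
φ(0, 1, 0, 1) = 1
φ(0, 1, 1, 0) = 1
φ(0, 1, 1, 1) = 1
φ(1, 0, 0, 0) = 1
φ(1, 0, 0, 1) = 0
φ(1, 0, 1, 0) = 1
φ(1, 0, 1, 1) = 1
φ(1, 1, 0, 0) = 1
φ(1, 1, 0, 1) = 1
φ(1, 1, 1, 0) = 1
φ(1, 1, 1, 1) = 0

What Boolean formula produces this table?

There are just 2 zero rows: (1,0,0,1), (1,1,1,1). Their minterms are u·¬v·¬w·x, u·v·w·x; the OR of those covers precisely the 0-outputs, and negating it yields φ.

φ(u, v, w, x) = ~((((u & ~v) & ~w) & x) | (((u & v) & w) & x))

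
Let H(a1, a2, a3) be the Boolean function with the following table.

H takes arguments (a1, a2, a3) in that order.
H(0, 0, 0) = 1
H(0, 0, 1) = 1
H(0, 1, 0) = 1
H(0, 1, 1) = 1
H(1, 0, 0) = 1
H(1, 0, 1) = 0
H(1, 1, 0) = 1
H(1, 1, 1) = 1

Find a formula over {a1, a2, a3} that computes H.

H is 0 on exactly one input, (1,0,1), whose minterm is a1·¬a2·a3. So H is the negation of that single conjunction.

H(a1, a2, a3) = NOT ((a1 AND NOT a2) AND a3)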